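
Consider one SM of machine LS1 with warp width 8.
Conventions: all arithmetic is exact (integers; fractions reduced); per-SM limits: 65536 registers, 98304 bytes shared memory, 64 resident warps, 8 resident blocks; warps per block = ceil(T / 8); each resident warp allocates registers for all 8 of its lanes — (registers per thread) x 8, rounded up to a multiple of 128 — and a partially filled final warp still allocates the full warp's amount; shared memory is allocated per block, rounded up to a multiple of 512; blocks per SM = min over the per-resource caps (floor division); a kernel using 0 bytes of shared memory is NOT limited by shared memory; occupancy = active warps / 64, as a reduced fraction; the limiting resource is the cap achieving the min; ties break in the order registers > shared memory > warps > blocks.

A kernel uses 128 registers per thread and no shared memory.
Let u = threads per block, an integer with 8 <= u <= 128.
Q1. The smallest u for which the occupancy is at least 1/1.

Answer: u = 57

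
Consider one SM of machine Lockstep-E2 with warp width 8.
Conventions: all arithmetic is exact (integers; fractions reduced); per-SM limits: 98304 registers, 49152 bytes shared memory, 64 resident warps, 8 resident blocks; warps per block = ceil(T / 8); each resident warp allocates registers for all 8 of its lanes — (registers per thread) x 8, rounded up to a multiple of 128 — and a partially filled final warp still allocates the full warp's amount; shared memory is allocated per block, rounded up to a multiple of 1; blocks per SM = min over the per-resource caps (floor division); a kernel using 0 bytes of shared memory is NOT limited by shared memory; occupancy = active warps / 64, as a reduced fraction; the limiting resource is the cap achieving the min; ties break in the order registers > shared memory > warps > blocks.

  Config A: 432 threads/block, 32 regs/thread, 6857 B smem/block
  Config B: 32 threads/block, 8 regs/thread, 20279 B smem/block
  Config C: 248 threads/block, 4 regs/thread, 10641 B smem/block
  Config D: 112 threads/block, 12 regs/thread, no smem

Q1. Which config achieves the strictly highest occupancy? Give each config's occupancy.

occupancies: A 27/32, B 1/8, C 31/32, D 7/8

Answer: C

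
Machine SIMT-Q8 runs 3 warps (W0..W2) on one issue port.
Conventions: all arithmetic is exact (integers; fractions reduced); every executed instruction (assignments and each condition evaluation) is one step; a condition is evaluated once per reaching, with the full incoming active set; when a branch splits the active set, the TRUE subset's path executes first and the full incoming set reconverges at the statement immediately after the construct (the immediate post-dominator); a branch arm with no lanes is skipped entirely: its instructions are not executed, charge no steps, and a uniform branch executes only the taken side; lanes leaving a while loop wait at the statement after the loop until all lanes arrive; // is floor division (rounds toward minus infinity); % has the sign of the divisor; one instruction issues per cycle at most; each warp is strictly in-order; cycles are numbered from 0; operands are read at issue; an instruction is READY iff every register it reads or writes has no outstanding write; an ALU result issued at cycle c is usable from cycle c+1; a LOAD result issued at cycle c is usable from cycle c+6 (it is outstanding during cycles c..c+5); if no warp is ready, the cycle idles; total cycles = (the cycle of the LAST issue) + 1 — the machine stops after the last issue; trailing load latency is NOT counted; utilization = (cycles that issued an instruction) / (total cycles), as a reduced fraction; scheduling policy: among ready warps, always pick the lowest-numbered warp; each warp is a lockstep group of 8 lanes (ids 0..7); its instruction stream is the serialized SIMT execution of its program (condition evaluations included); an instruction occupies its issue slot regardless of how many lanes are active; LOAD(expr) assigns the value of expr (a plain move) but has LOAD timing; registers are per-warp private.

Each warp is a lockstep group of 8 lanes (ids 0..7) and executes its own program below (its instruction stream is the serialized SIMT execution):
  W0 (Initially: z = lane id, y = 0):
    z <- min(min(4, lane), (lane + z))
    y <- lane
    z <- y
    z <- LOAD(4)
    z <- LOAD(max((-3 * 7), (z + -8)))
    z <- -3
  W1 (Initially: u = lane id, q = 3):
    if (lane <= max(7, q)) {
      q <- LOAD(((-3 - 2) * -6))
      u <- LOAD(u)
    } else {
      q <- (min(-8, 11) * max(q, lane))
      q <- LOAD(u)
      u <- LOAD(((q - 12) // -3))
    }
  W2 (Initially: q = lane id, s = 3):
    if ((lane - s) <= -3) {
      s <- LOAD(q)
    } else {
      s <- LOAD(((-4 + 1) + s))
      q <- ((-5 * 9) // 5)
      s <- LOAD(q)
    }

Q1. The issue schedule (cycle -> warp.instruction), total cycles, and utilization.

cycle 0: W0.I0
cycle 1: W0.I1
cycle 2: W0.I2
cycle 3: W0.I3
cycle 4: W1.I0
cycle 5: W1.I1
cycle 6: W1.I2
cycle 7: W2.I0
cycle 8: W2.I1
cycle 9: W0.I4
cycle 10: idle
cycle 11: idle
cycle 12: idle
cycle 13: idle
cycle 14: W2.I2
cycle 15: W0.I5
cycle 16: W2.I3
cycle 17: idle
cycle 18: idle
cycle 19: idle
cycle 20: W2.I4

Answer: 21 cycles, utilization 2/3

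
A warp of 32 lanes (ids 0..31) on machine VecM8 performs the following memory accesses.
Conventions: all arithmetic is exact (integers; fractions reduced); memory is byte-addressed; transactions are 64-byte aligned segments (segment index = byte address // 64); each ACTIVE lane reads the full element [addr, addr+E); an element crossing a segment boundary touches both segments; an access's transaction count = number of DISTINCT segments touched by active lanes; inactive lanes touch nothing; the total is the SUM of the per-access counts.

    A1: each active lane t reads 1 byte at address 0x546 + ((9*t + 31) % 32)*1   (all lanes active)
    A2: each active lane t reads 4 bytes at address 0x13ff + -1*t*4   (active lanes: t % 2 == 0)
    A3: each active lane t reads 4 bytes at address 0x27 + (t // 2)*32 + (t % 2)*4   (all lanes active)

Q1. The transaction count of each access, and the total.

A1: 1 transaction
A2: 3 transactions
A3: 9 transactions

Answer: 1,3,9; total 13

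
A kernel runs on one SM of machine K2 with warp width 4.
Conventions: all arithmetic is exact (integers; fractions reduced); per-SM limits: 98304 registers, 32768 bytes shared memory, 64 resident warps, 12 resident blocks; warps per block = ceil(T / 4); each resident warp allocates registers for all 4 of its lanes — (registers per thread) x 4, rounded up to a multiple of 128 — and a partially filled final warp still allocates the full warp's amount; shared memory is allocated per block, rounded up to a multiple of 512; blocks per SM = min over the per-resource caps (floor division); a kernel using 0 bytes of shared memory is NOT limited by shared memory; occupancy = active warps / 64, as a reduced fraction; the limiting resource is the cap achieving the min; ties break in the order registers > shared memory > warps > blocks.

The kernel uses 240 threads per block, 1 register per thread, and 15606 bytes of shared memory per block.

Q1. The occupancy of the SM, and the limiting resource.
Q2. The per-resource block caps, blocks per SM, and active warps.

Answer: occupancy 15/16, limited by warps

registers: 12 blocks
shared memory: 2 blocks
warps: 1 block
blocks: 12 blocks

Answer: 1 block, 60 active warps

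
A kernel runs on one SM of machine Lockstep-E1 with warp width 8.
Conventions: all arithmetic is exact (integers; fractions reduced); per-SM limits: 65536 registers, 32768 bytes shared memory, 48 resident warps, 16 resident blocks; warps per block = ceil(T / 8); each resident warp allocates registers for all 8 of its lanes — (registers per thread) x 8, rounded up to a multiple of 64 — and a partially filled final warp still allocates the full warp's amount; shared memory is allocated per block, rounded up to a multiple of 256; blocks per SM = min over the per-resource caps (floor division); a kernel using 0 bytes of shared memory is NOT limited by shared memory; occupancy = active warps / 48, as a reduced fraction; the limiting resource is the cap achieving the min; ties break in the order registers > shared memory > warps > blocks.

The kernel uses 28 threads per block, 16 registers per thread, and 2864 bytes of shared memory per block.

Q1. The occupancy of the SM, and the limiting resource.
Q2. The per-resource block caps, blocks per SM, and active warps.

Answer: occupancy 5/6, limited by shared memory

registers: 128 blocks
shared memory: 10 blocks
warps: 12 blocks
blocks: 16 blocks

Answer: 10 blocks, 40 active warps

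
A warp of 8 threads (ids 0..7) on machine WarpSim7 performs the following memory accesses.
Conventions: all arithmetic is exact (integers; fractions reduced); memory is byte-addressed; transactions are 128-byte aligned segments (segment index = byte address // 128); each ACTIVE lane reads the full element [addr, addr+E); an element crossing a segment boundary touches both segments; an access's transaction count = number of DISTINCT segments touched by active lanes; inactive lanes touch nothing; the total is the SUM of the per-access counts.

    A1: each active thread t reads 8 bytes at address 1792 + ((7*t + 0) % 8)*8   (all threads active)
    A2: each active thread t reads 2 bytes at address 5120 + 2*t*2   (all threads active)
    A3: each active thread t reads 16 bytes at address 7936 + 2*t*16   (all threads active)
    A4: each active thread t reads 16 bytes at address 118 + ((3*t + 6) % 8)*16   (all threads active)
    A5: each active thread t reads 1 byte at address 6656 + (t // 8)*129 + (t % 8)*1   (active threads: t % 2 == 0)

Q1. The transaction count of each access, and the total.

A1: 1 transaction
A2: 1 transaction
A3: 2 transactions
A4: 2 transactions
A5: 1 transaction

Answer: 1,1,2,2,1; total 7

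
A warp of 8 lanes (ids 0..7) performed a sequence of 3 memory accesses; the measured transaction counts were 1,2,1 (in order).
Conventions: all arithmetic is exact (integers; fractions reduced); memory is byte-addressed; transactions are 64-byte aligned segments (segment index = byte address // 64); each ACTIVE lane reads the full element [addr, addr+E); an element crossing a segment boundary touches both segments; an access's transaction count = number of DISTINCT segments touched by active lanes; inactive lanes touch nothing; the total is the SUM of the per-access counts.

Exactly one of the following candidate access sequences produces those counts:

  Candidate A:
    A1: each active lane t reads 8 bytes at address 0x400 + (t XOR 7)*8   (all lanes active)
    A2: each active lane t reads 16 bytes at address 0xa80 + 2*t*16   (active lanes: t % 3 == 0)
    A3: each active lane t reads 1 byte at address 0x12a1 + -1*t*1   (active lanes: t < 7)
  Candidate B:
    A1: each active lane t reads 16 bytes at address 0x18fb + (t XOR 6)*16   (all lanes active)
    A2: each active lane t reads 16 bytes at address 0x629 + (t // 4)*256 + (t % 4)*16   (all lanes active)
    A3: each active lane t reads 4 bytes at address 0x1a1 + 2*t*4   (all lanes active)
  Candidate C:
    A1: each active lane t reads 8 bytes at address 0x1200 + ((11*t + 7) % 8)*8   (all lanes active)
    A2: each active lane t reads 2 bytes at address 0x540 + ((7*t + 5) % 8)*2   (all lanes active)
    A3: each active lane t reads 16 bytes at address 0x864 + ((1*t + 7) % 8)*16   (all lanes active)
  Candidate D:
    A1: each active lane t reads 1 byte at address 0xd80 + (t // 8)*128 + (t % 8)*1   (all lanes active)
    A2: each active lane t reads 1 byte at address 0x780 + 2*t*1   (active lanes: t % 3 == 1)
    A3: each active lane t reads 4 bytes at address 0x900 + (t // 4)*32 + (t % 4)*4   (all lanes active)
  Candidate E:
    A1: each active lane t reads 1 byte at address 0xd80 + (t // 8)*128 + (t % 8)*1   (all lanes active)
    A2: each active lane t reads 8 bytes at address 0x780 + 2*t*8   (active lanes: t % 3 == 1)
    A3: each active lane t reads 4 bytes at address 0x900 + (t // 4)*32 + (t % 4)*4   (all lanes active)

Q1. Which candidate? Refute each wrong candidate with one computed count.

A: A2 gives 3 transactions, not 2
B: A1 gives 3 transactions, not 1
C: A2 gives 1 transaction, not 2
D: A2 gives 1 transaction, not 2
E: all counts match (1,2,1)

Answer: E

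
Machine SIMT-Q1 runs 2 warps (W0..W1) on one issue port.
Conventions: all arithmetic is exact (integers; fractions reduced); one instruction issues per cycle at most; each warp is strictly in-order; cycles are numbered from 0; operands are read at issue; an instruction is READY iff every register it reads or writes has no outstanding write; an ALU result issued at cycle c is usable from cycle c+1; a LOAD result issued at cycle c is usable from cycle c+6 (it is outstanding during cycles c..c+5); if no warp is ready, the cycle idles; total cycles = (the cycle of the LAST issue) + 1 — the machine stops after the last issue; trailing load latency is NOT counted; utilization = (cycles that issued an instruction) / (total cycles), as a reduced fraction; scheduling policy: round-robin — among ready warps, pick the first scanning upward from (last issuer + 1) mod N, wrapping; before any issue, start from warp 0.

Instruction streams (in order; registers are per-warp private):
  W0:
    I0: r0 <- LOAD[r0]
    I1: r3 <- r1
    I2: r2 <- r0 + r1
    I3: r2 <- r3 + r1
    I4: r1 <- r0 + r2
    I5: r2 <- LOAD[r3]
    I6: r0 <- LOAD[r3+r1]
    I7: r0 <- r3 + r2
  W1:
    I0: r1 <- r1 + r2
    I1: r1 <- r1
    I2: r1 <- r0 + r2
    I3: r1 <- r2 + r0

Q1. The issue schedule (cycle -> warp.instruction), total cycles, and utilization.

cycle 0: W0.I0
cycle 1: W1.I0
cycle 2: W0.I1
cycle 3: W1.I1
cycle 4: W1.I2
cycle 5: W1.I3
cycle 6: W0.I2
cycle 7: W0.I3
cycle 8: W0.I4
cycle 9: W0.I5
cycle 10: W0.I6
cycle 11: idle
cycle 12: idle
cycle 13: idle
cycle 14: idle
cycle 15: idle
cycle 16: W0.I7

Answer: 17 cycles, utilization 12/17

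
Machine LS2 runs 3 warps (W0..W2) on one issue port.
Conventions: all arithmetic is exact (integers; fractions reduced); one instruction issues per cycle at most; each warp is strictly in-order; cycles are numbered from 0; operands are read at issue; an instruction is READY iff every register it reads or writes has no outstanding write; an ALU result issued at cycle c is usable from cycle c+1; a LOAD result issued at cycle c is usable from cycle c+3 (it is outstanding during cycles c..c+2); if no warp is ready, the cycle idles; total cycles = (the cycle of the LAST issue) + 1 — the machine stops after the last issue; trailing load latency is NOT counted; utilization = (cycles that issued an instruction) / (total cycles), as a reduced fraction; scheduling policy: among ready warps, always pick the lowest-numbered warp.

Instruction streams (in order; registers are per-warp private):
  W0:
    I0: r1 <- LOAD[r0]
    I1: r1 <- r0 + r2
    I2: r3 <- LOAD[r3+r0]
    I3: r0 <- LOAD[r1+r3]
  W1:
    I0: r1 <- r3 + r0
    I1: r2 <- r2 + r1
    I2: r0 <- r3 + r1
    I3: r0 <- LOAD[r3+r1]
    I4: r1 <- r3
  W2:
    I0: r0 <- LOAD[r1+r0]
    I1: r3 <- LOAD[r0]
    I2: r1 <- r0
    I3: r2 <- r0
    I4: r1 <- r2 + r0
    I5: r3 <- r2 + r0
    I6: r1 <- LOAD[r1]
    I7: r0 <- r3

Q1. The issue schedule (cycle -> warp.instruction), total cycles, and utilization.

cycle 0: W0.I0
cycle 1: W1.I0
cycle 2: W1.I1
cycle 3: W0.I1
cycle 4: W0.I2
cycle 5: W1.I2
cycle 6: W1.I3
cycle 7: W0.I3
cycle 8: W1.I4
cycle 9: W2.I0
cycle 10: idle
cycle 11: idle
cycle 12: W2.I1
cycle 13: W2.I2
cycle 14: W2.I3
cycle 15: W2.I4
cycle 16: W2.I5
cycle 17: W2.I6
cycle 18: W2.I7

Answer: 19 cycles, utilization 17/19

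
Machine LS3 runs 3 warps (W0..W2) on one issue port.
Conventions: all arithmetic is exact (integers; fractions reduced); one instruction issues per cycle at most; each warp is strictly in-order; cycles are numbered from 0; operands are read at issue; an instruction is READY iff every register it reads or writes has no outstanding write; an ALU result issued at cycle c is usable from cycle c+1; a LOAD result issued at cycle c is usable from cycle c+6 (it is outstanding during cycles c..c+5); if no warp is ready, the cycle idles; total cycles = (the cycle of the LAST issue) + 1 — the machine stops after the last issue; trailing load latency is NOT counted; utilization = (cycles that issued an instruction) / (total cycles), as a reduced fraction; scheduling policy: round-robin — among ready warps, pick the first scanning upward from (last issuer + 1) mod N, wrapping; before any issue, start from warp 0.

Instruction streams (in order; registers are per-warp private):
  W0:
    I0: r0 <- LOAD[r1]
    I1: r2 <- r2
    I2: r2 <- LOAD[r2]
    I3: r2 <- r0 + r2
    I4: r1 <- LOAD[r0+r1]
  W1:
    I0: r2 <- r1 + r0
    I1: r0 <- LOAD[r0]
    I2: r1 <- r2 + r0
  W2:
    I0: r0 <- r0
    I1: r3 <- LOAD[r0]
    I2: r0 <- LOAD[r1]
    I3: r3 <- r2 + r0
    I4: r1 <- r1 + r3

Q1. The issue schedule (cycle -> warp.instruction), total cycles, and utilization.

cycle 0: W0.I0
cycle 1: W1.I0
cycle 2: W2.I0
cycle 3: W0.I1
cycle 4: W1.I1
cycle 5: W2.I1
cycle 6: W0.I2
cycle 7: W2.I2
cycle 8: idle
cycle 9: idle
cycle 10: W1.I2
cycle 11: idle
cycle 12: W0.I3
cycle 13: W2.I3
cycle 14: W0.I4
cycle 15: W2.I4

Answer: 16 cycles, utilization 13/16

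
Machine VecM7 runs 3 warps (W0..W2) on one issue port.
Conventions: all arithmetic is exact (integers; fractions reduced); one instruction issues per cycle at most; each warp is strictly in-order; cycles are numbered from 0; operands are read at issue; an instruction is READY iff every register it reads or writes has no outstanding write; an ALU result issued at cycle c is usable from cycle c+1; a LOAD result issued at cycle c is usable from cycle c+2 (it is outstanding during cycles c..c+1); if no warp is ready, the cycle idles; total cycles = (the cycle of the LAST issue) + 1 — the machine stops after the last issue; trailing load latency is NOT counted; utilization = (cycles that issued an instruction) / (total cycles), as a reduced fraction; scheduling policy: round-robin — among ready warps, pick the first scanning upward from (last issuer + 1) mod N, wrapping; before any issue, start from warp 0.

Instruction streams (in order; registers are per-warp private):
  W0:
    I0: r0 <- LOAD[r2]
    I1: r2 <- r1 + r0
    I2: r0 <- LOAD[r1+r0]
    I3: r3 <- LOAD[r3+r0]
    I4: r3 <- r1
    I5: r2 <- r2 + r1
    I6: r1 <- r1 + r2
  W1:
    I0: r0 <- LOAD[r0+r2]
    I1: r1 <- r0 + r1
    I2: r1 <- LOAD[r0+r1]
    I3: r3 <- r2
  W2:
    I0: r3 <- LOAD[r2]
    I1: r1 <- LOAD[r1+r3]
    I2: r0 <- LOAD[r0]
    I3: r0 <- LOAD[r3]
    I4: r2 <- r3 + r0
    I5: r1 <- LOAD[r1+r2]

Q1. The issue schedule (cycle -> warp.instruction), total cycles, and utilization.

cycle 0: W0.I0
cycle 1: W1.I0
cycle 2: W2.I0
cycle 3: W0.I1
cycle 4: W1.I1
cycle 5: W2.I1
cycle 6: W0.I2
cycle 7: W1.I2
cycle 8: W2.I2
cycle 9: W0.I3
cycle 10: W1.I3
cycle 11: W2.I3
cycle 12: W0.I4
cycle 13: W2.I4
cycle 14: W0.I5
cycle 15: W2.I5
cycle 16: W0.I6

Answer: 17 cycles, utilization 1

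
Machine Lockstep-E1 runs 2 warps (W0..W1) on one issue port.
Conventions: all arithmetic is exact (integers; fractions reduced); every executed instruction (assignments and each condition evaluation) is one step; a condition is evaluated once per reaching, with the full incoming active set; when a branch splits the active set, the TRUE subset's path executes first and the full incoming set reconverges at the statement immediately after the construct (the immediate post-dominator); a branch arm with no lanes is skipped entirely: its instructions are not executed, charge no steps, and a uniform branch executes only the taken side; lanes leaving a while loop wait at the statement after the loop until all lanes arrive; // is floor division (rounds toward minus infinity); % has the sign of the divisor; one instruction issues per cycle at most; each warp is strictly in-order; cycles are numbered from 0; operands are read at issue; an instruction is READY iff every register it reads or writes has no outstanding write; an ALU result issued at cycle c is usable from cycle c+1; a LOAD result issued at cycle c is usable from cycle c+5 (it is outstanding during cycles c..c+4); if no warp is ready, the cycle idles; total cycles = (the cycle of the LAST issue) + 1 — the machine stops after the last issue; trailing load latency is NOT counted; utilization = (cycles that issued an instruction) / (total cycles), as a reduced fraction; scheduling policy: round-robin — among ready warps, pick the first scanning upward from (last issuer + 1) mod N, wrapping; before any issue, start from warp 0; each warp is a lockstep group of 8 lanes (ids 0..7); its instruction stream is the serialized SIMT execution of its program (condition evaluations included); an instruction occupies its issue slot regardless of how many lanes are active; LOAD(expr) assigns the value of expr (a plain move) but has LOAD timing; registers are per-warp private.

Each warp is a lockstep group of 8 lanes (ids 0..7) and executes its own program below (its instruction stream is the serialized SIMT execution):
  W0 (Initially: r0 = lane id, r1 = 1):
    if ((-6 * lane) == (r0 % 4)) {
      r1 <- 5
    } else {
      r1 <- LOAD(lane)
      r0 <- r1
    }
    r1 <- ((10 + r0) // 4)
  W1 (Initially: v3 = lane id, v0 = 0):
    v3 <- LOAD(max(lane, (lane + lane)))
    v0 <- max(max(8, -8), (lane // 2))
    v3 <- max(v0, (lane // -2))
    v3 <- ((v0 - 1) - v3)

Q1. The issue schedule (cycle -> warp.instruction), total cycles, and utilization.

cycle 0: W0.I0
cycle 1: W1.I0
cycle 2: W0.I1
cycle 3: W1.I1
cycle 4: W0.I2
cycle 5: idle
cycle 6: W1.I2
cycle 7: W1.I3
cycle 8: idle
cycle 9: W0.I3
cycle 10: W0.I4

Answer: 11 cycles, utilization 9/11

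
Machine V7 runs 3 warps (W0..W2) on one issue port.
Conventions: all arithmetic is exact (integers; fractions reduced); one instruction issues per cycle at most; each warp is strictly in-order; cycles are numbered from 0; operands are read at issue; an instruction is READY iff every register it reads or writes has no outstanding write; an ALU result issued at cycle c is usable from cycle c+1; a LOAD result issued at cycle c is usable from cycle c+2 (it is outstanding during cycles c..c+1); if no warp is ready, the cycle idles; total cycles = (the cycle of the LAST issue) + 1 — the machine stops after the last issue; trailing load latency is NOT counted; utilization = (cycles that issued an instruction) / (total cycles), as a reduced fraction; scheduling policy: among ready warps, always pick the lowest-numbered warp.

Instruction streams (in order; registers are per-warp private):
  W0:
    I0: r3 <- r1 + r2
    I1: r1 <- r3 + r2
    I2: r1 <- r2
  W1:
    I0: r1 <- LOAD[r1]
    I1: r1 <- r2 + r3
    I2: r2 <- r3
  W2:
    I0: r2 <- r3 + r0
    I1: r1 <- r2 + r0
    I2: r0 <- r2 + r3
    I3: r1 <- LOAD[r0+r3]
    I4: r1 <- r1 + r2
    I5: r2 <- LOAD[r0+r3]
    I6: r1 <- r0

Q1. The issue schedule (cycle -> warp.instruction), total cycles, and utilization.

cycle 0: W0.I0
cycle 1: W0.I1
cycle 2: W0.I2
cycle 3: W1.I0
cycle 4: W2.I0
cycle 5: W1.I1
cycle 6: W1.I2
cycle 7: W2.I1
cycle 8: W2.I2
cycle 9: W2.I3
cycle 10: idle
cycle 11: W2.I4
cycle 12: W2.I5
cycle 13: W2.I6

Answer: 14 cycles, utilization 13/14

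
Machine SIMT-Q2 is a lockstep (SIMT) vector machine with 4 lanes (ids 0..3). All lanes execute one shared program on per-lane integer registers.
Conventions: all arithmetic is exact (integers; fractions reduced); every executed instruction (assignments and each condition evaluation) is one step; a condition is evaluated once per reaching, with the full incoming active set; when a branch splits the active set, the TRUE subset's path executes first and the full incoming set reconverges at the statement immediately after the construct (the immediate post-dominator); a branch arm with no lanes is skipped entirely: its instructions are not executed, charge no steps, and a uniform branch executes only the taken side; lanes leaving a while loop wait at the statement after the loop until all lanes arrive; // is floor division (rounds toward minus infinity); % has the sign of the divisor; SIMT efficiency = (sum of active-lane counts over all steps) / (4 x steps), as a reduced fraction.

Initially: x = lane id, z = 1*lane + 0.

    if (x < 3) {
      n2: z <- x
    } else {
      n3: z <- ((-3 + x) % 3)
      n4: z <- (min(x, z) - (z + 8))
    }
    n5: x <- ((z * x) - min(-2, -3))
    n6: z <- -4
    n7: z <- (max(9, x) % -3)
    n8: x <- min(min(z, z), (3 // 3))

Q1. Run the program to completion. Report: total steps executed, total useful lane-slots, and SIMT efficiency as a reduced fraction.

Answer: 8 steps, 25 useful, 25/32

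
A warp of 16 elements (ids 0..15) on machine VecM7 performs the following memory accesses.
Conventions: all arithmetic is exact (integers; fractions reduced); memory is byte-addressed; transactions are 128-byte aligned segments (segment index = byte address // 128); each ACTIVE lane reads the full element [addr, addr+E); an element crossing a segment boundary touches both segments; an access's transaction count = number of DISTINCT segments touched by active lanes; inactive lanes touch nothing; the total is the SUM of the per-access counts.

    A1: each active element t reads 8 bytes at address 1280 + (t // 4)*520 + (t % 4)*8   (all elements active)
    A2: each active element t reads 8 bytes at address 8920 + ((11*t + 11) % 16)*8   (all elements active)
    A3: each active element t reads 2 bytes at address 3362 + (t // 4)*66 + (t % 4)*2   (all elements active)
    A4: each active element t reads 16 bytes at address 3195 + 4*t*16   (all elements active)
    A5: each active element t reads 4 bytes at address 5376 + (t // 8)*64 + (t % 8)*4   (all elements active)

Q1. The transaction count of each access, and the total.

A1: 4 transactions
A2: 2 transactions
A3: 2 transactions
A4: 9 transactions
A5: 1 transaction

Answer: 4,2,2,9,1; total 18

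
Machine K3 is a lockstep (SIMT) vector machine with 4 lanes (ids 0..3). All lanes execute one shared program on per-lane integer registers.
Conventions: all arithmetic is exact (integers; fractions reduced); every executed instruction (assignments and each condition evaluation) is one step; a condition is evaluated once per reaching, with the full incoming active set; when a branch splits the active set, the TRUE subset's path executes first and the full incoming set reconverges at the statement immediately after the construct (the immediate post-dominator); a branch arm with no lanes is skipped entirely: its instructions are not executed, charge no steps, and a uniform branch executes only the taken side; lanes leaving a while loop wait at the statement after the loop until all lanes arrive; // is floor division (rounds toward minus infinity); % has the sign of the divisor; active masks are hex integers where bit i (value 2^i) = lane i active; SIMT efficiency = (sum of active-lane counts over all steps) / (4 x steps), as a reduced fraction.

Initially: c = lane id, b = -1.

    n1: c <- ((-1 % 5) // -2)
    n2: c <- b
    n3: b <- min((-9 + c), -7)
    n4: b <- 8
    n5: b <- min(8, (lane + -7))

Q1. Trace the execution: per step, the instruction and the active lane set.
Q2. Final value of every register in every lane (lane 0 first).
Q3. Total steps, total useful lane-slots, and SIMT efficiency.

step 0: c <- ((-1 % 5) // -2)        0xf
step 1: c <- b                       0xf
step 2: b <- min((-9 + c), -7)       0xf
step 3: b <- 8                       0xf
step 4: b <- min(8, (lane + -7))     0xf

Answer: 5 steps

c: -1,-1,-1,-1
b: -7,-6,-5,-4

steps = 5; useful = 20; efficiency = 20/20 = 1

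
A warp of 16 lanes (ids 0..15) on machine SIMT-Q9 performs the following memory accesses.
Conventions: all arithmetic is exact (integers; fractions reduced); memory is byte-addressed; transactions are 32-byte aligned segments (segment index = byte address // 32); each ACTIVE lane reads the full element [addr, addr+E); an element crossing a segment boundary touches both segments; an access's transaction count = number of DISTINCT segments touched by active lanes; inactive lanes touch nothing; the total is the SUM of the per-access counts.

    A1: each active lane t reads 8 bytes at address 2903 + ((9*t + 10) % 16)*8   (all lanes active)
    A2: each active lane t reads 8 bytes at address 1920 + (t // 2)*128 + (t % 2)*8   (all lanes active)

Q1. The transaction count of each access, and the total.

A1: 5 transactions
A2: 8 transactions

Answer: 5,8; total 13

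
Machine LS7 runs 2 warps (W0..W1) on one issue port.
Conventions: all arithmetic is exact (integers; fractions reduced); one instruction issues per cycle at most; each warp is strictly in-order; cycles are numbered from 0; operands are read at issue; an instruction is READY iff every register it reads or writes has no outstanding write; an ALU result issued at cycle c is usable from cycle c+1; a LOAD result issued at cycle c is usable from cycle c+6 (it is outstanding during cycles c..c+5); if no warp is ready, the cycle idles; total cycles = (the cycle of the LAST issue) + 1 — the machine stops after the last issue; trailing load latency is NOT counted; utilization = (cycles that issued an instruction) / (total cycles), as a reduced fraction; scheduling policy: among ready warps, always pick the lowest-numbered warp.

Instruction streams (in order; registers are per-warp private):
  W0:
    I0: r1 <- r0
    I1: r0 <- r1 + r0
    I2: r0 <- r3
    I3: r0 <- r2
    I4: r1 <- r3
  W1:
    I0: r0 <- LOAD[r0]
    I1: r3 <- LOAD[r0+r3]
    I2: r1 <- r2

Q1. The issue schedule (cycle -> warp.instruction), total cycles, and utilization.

cycle 0: W0.I0
cycle 1: W0.I1
cycle 2: W0.I2
cycle 3: W0.I3
cycle 4: W0.I4
cycle 5: W1.I0
cycle 6: idle
cycle 7: idle
cycle 8: idle
cycle 9: idle
cycle 10: idle
cycle 11: W1.I1
cycle 12: W1.I2

Answer: 13 cycles, utilization 8/13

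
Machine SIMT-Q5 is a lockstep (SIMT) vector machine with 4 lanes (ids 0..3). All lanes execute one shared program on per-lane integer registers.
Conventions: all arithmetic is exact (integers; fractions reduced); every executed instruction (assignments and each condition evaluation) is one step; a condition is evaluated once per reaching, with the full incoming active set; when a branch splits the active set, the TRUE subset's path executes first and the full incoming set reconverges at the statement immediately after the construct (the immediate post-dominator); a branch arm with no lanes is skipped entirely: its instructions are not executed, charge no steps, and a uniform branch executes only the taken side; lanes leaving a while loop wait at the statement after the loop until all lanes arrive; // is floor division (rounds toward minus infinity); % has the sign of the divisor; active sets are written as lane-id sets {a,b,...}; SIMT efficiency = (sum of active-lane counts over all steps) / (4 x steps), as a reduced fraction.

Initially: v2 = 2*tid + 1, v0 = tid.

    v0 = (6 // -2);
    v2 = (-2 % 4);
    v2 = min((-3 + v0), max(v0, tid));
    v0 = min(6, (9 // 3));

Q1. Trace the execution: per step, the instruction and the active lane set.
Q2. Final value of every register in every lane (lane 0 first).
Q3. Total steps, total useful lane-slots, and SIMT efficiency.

step 0: v0 <- (6 // -2)              {0,1,2,3}
step 1: v2 <- (-2 % 4)               {0,1,2,3}
step 2: v2 <- min((-3 + v0), max(v0, tid)) {0,1,2,3}
step 3: v0 <- min(6, (9 // 3))       {0,1,2,3}

Answer: 4 steps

v2: -6,-6,-6,-6
v0: 3,3,3,3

steps = 4; useful = 16; efficiency = 16/16 = 1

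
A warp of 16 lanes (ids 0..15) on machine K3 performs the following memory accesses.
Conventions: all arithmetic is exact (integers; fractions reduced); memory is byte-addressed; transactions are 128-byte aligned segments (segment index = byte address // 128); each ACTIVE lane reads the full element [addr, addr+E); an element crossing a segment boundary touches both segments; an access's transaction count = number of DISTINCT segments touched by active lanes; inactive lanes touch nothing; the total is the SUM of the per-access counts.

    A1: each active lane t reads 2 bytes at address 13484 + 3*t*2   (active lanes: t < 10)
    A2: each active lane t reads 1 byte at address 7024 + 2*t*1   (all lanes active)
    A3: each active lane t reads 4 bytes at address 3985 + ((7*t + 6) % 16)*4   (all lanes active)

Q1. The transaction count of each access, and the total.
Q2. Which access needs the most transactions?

A1: 1 transaction
A2: 2 transactions
A3: 1 transaction

Answer: 1,2,1; total 4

Answer: A2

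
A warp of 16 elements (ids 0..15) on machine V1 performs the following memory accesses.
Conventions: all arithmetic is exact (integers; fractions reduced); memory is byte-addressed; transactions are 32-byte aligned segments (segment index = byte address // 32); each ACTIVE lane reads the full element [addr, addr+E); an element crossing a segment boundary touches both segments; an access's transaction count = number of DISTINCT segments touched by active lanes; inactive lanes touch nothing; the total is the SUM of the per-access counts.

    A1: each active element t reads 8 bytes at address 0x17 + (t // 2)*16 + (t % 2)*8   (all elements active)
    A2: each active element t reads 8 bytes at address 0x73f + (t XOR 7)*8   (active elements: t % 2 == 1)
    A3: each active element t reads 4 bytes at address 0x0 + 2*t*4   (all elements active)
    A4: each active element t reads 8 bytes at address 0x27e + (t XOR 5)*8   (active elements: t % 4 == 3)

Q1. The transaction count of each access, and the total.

A1: 5 transactions
A2: 5 transactions
A3: 4 transactions
A4: 4 transactions

Answer: 5,5,4,4; total 18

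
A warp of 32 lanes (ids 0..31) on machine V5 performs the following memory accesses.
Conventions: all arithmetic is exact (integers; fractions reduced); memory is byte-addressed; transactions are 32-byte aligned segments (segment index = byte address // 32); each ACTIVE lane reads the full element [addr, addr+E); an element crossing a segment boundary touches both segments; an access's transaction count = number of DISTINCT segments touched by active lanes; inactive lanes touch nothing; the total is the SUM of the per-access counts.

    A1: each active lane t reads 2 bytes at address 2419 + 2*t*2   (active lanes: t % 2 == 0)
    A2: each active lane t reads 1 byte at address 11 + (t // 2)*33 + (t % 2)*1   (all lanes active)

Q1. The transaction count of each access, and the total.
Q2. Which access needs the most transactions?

A1: 5 transactions
A2: 16 transactions

Answer: 5,16; total 21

Answer: A2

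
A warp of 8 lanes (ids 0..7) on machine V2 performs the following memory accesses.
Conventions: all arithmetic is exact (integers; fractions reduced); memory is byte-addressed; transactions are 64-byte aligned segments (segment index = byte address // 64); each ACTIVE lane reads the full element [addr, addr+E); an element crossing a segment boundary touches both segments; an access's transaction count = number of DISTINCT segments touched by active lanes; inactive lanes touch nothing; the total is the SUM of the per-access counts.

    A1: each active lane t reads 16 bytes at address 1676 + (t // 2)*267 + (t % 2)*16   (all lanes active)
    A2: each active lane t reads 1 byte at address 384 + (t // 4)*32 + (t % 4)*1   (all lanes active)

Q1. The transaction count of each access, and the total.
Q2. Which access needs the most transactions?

A1: 6 transactions
A2: 1 transaction

Answer: 6,1; total 7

Answer: A1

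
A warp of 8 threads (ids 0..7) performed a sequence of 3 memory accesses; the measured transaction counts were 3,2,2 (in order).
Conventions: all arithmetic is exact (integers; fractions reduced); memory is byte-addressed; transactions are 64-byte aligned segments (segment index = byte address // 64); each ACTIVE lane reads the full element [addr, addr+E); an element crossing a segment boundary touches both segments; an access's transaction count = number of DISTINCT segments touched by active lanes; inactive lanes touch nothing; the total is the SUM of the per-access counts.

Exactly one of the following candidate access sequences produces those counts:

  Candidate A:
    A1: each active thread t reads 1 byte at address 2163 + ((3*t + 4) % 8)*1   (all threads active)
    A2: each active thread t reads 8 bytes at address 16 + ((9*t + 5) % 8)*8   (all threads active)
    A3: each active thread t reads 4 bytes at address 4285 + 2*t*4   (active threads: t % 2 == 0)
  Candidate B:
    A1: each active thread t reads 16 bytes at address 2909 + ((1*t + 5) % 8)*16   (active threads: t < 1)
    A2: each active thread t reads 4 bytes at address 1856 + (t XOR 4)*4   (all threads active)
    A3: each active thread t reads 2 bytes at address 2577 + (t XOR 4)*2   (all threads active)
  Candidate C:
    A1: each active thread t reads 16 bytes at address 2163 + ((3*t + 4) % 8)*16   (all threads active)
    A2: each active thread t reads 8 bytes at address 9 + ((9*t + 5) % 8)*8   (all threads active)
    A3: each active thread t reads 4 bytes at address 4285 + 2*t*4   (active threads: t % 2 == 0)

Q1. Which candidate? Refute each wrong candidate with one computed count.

A: A1 gives 1 transaction, not 3
B: A1 gives 1 transaction, not 3
C: all counts match (3,2,2)

Answer: C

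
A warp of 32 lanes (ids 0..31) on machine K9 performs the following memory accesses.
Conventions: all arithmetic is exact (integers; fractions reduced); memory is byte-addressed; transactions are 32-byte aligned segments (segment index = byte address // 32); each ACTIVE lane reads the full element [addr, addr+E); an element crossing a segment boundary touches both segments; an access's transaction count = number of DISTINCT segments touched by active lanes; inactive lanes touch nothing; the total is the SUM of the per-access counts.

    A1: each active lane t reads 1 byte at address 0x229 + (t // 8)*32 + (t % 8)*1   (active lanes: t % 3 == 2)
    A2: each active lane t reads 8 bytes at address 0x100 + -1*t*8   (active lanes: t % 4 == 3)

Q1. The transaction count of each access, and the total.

A1: 4 transactions
A2: 8 transactions

Answer: 4,8; total 12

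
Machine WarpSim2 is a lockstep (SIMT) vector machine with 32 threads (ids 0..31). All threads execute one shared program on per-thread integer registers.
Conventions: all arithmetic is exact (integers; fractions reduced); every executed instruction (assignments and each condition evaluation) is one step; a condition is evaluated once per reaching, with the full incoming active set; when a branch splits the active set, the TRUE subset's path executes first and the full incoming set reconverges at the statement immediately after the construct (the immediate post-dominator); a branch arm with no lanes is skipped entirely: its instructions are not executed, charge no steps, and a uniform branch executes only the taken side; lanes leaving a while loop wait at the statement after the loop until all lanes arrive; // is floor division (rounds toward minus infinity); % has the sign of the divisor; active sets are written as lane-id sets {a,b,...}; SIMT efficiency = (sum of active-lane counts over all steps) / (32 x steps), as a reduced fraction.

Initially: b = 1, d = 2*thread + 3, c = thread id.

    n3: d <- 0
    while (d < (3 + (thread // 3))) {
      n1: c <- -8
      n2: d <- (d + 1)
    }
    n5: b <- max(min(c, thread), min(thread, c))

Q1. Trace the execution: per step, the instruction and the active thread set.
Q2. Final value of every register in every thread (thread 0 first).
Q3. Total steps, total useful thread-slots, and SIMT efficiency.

step 0: d <- 0                       {0,1,2,3,4,5,6,7,8,9,10,11,12,13,14,15,16,17,18,19,20,21,22,23,24,25,26,27,28,29,30,31}
step 1: eval (d < (3 + (thread // 3))) {0,1,2,3,4,5,6,7,8,9,10,11,12,13,14,15,16,17,18,19,20,21,22,23,24,25,26,27,28,29,30,31}
step 2: c <- -8                      {0,1,2,3,4,5,6,7,8,9,10,11,12,13,14,15,16,17,18,19,20,21,22,23,24,25,26,27,28,29,30,31}
step 3: d <- (d + 1)                 {0,1,2,3,4,5,6,7,8,9,10,11,12,13,14,15,16,17,18,19,20,21,22,23,24,25,26,27,28,29,30,31}
step 4: eval (d < (3 + (thread // 3))) {0,1,2,3,4,5,6,7,8,9,10,11,12,13,14,15,16,17,18,19,20,21,22,23,24,25,26,27,28,29,30,31}
step 5: c <- -8                      {0,1,2,3,4,5,6,7,8,9,10,11,12,13,14,15,16,17,18,19,20,21,22,23,24,25,26,27,28,29,30,31}
step 6: d <- (d + 1)                 {0,1,2,3,4,5,6,7,8,9,10,11,12,13,14,15,16,17,18,19,20,21,22,23,24,25,26,27,28,29,30,31}
step 7: eval (d < (3 + (thread // 3))) {0,1,2,3,4,5,6,7,8,9,10,11,12,13,14,15,16,17,18,19,20,21,22,23,24,25,26,27,28,29,30,31}
step 8: c <- -8                      {0,1,2,3,4,5,6,7,8,9,10,11,12,13,14,15,16,17,18,19,20,21,22,23,24,25,26,27,28,29,30,31}
step 9: d <- (d + 1)                 {0,1,2,3,4,5,6,7,8,9,10,11,12,13,14,15,16,17,18,19,20,21,22,23,24,25,26,27,28,29,30,31}
step 10: eval (d < (3 + (thread // 3))) {0,1,2,3,4,5,6,7,8,9,10,11,12,13,14,15,16,17,18,19,20,21,22,23,24,25,26,27,28,29,30,31}
step 11: c <- -8                      {3,4,5,6,7,8,9,10,11,12,13,14,15,16,17,18,19,20,21,22,23,24,25,26,27,28,29,30,31}
step 12: d <- (d + 1)                 {3,4,5,6,7,8,9,10,11,12,13,14,15,16,17,18,19,20,21,22,23,24,25,26,27,28,29,30,31}
step 13: eval (d < (3 + (thread // 3))) {3,4,5,6,7,8,9,10,11,12,13,14,15,16,17,18,19,20,21,22,23,24,25,26,27,28,29,30,31}
step 14: c <- -8                      {6,7,8,9,10,11,12,13,14,15,16,17,18,19,20,21,22,23,24,25,26,27,28,29,30,31}
step 15: d <- (d + 1)                 {6,7,8,9,10,11,12,13,14,15,16,17,18,19,20,21,22,23,24,25,26,27,28,29,30,31}
step 16: eval (d < (3 + (thread // 3))) {6,7,8,9,10,11,12,13,14,15,16,17,18,19,20,21,22,23,24,25,26,27,28,29,30,31}
step 17: c <- -8                      {9,10,11,12,13,14,15,16,17,18,19,20,21,22,23,24,25,26,27,28,29,30,31}
step 18: d <- (d + 1)                 {9,10,11,12,13,14,15,16,17,18,19,20,21,22,23,24,25,26,27,28,29,30,31}
step 19: eval (d < (3 + (thread // 3))) {9,10,11,12,13,14,15,16,17,18,19,20,21,22,23,24,25,26,27,28,29,30,31}
step 20: c <- -8                      {12,13,14,15,16,17,18,19,20,21,22,23,24,25,26,27,28,29,30,31}
step 21: d <- (d + 1)                 {12,13,14,15,16,17,18,19,20,21,22,23,24,25,26,27,28,29,30,31}
step 22: eval (d < (3 + (thread // 3))) {12,13,14,15,16,17,18,19,20,21,22,23,24,25,26,27,28,29,30,31}
step 23: c <- -8                      {15,16,17,18,19,20,21,22,23,24,25,26,27,28,29,30,31}
step 24: d <- (d + 1)                 {15,16,17,18,19,20,21,22,23,24,25,26,27,28,29,30,31}
step 25: eval (d < (3 + (thread // 3))) {15,16,17,18,19,20,21,22,23,24,25,26,27,28,29,30,31}
step 26: c <- -8                      {18,19,20,21,22,23,24,25,26,27,28,29,30,31}
step 27: d <- (d + 1)                 {18,19,20,21,22,23,24,25,26,27,28,29,30,31}
step 28: eval (d < (3 + (thread // 3))) {18,19,20,21,22,23,24,25,26,27,28,29,30,31}
step 29: c <- -8                      {21,22,23,24,25,26,27,28,29,30,31}
step 30: d <- (d + 1)                 {21,22,23,24,25,26,27,28,29,30,31}
step 31: eval (d < (3 + (thread // 3))) {21,22,23,24,25,26,27,28,29,30,31}
step 32: c <- -8                      {24,25,26,27,28,29,30,31}
step 33: d <- (d + 1)                 {24,25,26,27,28,29,30,31}
step 34: eval (d < (3 + (thread // 3))) {24,25,26,27,28,29,30,31}
step 35: c <- -8                      {27,28,29,30,31}
step 36: d <- (d + 1)                 {27,28,29,30,31}
step 37: eval (d < (3 + (thread // 3))) {27,28,29,30,31}
step 38: c <- -8                      {30,31}
step 39: d <- (d + 1)                 {30,31}
step 40: eval (d < (3 + (thread // 3))) {30,31}
step 41: b <- max(min(c, thread), min(thread, c)) {0,1,2,3,4,5,6,7,8,9,10,11,12,13,14,15,16,17,18,19,20,21,22,23,24,25,26,27,28,29,30,31}

Answer: 42 steps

b: -8,-8,-8,-8,-8,-8,-8,-8,-8,-8,-8,-8,-8,-8,-8,-8,-8,-8,-8,-8,-8,-8,-8,-8,-8,-8,-8,-8,-8,-8,-8,-8
d: 3,3,3,4,4,4,5,5,5,6,6,6,7,7,7,8,8,8,9,9,9,10,10,10,11,11,11,12,12,12,13,13
c: -8,-8,-8,-8,-8,-8,-8,-8,-8,-8,-8,-8,-8,-8,-8,-8,-8,-8,-8,-8,-8,-8,-8,-8,-8,-8,-8,-8,-8,-8,-8,-8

steps = 42; useful = 849; efficiency = 849/1344 = 283/448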